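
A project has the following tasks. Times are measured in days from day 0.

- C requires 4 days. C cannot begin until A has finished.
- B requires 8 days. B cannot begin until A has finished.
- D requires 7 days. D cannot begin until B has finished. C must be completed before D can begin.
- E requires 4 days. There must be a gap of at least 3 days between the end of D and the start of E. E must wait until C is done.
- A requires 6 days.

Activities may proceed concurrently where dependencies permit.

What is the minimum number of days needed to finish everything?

Nothing blocks A, so it runs from day 0 to day 6.
C cannot begin until A (finishes day 6). It runs from day 6 to 6 + 4 = day 10.
B cannot begin until A (finishes day 6). It runs from day 6 to 6 + 8 = day 14.
D cannot start until B (finishes day 14); C (finishes day 10). The controlling bound is day 14, so D finishes at 14 + 7 = day 21.
E needs all of D (finishes day 21, plus 3-day gap → day 24); C (finishes day 10). That puts its earliest start at day 24; it finishes at 24 + 4 = day 28.
All tasks are finished once the last one completes. Finish times: A at 6, B at 14, C at 10, D at 21, E at 28. The latest is day 28.

28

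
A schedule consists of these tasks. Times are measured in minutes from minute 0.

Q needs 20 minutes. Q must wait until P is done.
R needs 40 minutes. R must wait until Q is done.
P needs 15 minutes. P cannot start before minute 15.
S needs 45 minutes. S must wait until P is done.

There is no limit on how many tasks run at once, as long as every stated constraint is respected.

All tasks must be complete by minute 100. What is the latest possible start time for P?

Nothing follows R; the deadline of minute 100 is its only limit. It must start by 100 − 40 = minute 60.
Since R (must start by minute 60) depends on it, Q must finish by minute 60. Backing off its 20-minute duration gives a latest start of minute 40.
Nothing follows S; the deadline of minute 100 is its only limit. It must start by 100 − 45 = minute 55.
P has several dependents: Q (must start by minute 40); S (must start by minute 55). The earliest of those limits is minute 40, so P must start by 40 − 15 = minute 25.

25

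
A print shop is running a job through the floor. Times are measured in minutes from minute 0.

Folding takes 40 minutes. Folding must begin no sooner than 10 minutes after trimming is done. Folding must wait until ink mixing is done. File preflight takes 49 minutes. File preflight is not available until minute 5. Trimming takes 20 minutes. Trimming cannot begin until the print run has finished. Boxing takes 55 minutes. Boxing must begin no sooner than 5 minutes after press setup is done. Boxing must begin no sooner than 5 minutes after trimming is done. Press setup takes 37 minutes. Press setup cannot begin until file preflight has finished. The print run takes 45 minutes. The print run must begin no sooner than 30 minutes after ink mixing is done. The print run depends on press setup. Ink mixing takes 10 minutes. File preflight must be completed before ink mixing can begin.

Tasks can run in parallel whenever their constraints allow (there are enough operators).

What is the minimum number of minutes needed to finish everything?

After its own release at minute 5, file preflight can start at minute 5 and finishes at minute 54.
Press setup waits on file preflight (finishes minute 54), so it starts at minute 54 and finishes at 54 + 37 = minute 91.
Ink mixing waits on file preflight (finishes minute 54), so it starts at minute 54 and finishes at 54 + 10 = minute 64.
The print run cannot start until ink mixing (finishes minute 64, plus 30-minute gap → minute 94); press setup (finishes minute 91). The controlling bound is minute 94, so the print run finishes at 94 + 45 = minute 139.
Trimming waits on the print run (finishes minute 139), so it starts at minute 139 and finishes at 139 + 20 = minute 159.
Boxing has to wait for press setup (finishes minute 91, plus 5-minute gap → minute 96); trimming (finishes minute 159, plus 5-minute gap → minute 164). The latest of these is minute 164, so boxing runs minute 164 to 164 + 55 = minute 219.
Folding needs all of trimming (finishes minute 159, plus 10-minute gap → minute 169); ink mixing (finishes minute 64). That puts its earliest start at minute 169; it finishes at 169 + 40 = minute 209.
All tasks are finished once the last one completes. Finish times: File preflight at 54, Ink mixing at 64, Press setup at 91, The print run at 139, Trimming at 159, Folding at 209, Boxing at 219. The latest is minute 219.

219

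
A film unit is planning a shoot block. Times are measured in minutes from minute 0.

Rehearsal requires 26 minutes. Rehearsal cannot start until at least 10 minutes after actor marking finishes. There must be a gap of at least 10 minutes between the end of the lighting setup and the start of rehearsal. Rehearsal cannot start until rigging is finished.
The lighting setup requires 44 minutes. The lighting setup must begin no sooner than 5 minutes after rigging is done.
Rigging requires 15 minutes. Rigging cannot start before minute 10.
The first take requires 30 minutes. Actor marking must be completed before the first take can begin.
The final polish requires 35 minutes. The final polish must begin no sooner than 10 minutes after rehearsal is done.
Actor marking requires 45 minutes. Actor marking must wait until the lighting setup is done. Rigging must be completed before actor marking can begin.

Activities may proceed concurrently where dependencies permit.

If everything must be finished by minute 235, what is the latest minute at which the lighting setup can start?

65

Nothing follows the final polish; the deadline of minute 235 is its only limit. It must start by 235 − 35 = minute 200.
Rehearsal feeds into the final polish (must start by minute 200, minus 10-minute gap → minute 190); so rehearsal must finish by minute 190 and therefore start by minute 164.
The first take has no dependents, so it just needs to finish by minute 235. Starting by 235 − 30 = minute 205 achieves that.
For actor marking: rehearsal (must start by minute 164, minus 10-minute gap → minute 154); the first take (must start by minute 205). The most restrictive is minute 154; with a 45-minute duration, actor marking must start by minute 109.
The lighting setup has several dependents: actor marking (must start by minute 109); rehearsal (must start by minute 164, minus 10-minute gap → minute 154). The earliest of those limits is minute 109, so the lighting setup must start by 109 − 44 = minute 65.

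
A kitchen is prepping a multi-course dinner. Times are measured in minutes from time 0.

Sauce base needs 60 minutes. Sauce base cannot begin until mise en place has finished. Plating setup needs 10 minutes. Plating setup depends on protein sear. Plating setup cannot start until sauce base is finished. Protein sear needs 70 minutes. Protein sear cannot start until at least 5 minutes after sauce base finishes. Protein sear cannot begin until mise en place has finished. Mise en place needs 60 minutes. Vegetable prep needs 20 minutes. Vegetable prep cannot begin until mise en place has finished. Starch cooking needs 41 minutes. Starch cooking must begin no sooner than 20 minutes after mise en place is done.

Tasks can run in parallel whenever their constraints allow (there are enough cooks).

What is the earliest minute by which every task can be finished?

Nothing blocks mise en place, so it runs from minute 0 to minute 60.
After mise en place (finishes minute 60, plus 20-minute gap → minute 80), starch cooking can start at minute 80 and finishes at minute 121.
After mise en place (finishes minute 60), vegetable prep can start at minute 60 and finishes at minute 80.
Sauce base cannot begin until mise en place (finishes minute 60). It runs from minute 60 to 60 + 60 = minute 120.
Protein sear needs all of sauce base (finishes minute 120, plus 5-minute gap → minute 125); mise en place (finishes minute 60). That puts its earliest start at minute 125; it finishes at 125 + 70 = minute 195.
Plating setup cannot start until protein sear (finishes minute 195); sauce base (finishes minute 120). The controlling bound is minute 195, so plating setup finishes at 195 + 10 = minute 205.
All tasks are finished once the last one completes. Finish times: Mise en place at 60, Sauce base at 120, Protein sear at 195, Vegetable prep at 80, Starch cooking at 121, Plating setup at 205. The latest is minute 205.

205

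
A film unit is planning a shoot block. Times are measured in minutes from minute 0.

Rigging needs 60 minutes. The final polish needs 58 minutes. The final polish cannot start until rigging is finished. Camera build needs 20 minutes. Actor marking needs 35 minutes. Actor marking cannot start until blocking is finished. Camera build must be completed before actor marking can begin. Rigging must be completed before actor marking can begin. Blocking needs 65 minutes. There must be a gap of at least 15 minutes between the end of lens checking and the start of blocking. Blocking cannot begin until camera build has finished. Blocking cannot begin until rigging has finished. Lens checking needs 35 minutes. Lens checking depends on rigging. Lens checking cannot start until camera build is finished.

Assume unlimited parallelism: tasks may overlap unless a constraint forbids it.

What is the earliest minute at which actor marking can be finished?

210

Camera build can start immediately at minute 0; it finishes at minute 20.
Rigging can start immediately at minute 0; it finishes at minute 60.
For lens checking: rigging (finishes minute 60); camera build (finishes minute 20). Taking the maximum gives a start of minute 60, and it finishes at 60 + 35 = minute 95.
Blocking cannot start until lens checking (finishes minute 95, plus 15-minute gap → minute 110); camera build (finishes minute 20); rigging (finishes minute 60). The controlling bound is minute 110, so blocking finishes at 110 + 65 = minute 175.
Actor marking has to wait for blocking (finishes minute 175); camera build (finishes minute 20); rigging (finishes minute 60). The latest of these is minute 175, so actor marking runs minute 175 to 175 + 35 = minute 210.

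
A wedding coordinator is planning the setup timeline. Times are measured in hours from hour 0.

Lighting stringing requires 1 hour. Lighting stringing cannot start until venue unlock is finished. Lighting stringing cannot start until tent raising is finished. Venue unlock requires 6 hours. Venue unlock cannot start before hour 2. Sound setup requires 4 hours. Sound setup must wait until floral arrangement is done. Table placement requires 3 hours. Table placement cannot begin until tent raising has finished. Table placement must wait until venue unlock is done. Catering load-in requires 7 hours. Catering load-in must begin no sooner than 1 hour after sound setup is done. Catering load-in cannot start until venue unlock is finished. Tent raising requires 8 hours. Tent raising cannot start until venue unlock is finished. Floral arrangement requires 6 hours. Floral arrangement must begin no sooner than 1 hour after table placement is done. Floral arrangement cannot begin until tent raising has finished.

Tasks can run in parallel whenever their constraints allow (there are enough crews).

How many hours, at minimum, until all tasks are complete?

38

Venue unlock waits on its own release at hour 2, so it starts at hour 2 and finishes at 2 + 6 = hour 8.
Tent raising waits on venue unlock (finishes hour 8), so it starts at hour 8 and finishes at 8 + 8 = hour 16.
For lighting stringing: venue unlock (finishes hour 8); tent raising (finishes hour 16). Taking the maximum gives a start of hour 16, and it finishes at 16 + 1 = hour 17.
For table placement: tent raising (finishes hour 16); venue unlock (finishes hour 8). Taking the maximum gives a start of hour 16, and it finishes at 16 + 3 = hour 19.
Floral arrangement cannot start until table placement (finishes hour 19, plus 1-hour gap → hour 20); tent raising (finishes hour 16). The controlling bound is hour 20, so floral arrangement finishes at 20 + 6 = hour 26.
After floral arrangement (finishes hour 26), sound setup can start at hour 26 and finishes at hour 30.
Catering load-in needs all of sound setup (finishes hour 30, plus 1-hour gap → hour 31); venue unlock (finishes hour 8). That puts its earliest start at hour 31; it finishes at 31 + 7 = hour 38.
All tasks are finished once the last one completes. Finish times: Venue unlock at 8, Tent raising at 16, Table placement at 19, Floral arrangement at 26, Lighting stringing at 17, Sound setup at 30, Catering load-in at 38. The latest is hour 38.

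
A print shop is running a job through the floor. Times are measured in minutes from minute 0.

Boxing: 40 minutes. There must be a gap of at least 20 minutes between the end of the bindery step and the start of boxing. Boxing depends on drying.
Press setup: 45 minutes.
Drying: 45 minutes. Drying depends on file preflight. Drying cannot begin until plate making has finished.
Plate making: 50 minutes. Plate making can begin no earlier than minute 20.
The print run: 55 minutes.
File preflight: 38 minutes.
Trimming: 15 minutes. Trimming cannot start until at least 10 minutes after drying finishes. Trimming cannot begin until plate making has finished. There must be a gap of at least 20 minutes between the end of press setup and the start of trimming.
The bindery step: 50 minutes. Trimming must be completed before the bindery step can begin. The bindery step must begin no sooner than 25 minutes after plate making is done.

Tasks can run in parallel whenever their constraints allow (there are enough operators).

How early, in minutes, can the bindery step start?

Press setup has no prerequisites, so it starts at minute 0 and finishes at minute 45.
After its own release at minute 20, plate making can start at minute 20 and finishes at minute 70.
Nothing blocks file preflight, so it runs from minute 0 to minute 38.
Drying has to wait for file preflight (finishes minute 38); plate making (finishes minute 70). The latest of these is minute 70, so drying runs minute 70 to 70 + 45 = minute 115.
Trimming has to wait for drying (finishes minute 115, plus 10-minute gap → minute 125); plate making (finishes minute 70); press setup (finishes minute 45, plus 20-minute gap → minute 65). The latest of these is minute 125, so trimming runs minute 125 to 125 + 15 = minute 140.
The bindery step waits on trimming (finishes minute 140); plate making (finishes minute 70, plus 25-minute gap → minute 95). The latest of these is minute 140, which is the earliest the bindery step can start.

140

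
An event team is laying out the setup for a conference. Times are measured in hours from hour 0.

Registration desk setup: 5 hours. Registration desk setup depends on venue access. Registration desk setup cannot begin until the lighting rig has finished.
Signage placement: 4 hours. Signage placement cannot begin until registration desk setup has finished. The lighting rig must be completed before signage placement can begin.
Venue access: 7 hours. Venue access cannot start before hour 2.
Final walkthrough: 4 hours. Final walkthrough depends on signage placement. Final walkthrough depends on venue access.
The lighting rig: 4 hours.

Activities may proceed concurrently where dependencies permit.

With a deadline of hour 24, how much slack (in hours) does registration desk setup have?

2

Nothing blocks the lighting rig, so it runs from hour 0 to hour 4.
Venue access waits on its own release at hour 2, so it starts at hour 2 and finishes at 2 + 7 = hour 9.
Registration desk setup cannot start until venue access (finishes hour 9); the lighting rig (finishes hour 4). The controlling bound is hour 9, so registration desk setup finishes at 9 + 5 = hour 14.

Working backward from the deadline:
To finish by hour 24, final walkthrough (duration 4) must start no later than hour 20.
Since final walkthrough (must start by hour 20) depends on it, signage placement must finish by hour 20. Backing off its 4-hour duration gives a latest start of hour 16.
Registration desk setup must finish before signage placement (must start by hour 16). With a 5-hour duration, registration desk setup must start by 16 − 5 = hour 11.
So registration desk setup can start as early as hour 9 and as late as hour 11, giving 11 − 9 = 2 hours of slack.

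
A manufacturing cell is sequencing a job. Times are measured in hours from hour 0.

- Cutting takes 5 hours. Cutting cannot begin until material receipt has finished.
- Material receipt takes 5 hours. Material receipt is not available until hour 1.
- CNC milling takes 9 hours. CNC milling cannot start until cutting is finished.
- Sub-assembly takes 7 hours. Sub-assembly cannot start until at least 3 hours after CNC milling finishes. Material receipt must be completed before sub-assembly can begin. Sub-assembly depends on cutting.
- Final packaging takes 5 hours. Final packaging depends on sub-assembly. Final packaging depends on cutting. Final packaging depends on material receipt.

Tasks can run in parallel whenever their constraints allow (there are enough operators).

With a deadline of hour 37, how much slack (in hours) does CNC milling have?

2

After its own release at hour 1, material receipt can start at hour 1 and finishes at hour 6.
Cutting waits on material receipt (finishes hour 6), so it starts at hour 6 and finishes at 6 + 5 = hour 11.
CNC milling cannot begin until cutting (finishes hour 11). It runs from hour 11 to 11 + 9 = hour 20.

Working backward from the deadline:
To finish by hour 37, final packaging (duration 5) must start no later than hour 32.
Sub-assembly feeds into final packaging (must start by hour 32); so sub-assembly must finish by hour 32 and therefore start by hour 25.
CNC milling has to be done before sub-assembly (must start by hour 25, minus 3-hour gap → hour 22). That means finishing by hour 22, i.e. starting by 22 − 9 = hour 13.
So CNC milling can start as early as hour 11 and as late as hour 13, giving 13 − 11 = 2 hours of slack.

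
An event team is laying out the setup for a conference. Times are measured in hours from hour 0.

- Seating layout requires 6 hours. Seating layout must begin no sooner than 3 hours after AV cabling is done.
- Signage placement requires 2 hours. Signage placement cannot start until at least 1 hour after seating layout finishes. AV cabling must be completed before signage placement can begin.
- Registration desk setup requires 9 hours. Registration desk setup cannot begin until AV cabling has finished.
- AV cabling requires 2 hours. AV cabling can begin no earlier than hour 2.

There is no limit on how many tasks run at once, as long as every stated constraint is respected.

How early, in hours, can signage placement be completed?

16

AV cabling waits on its own release at hour 2, so it starts at hour 2 and finishes at 2 + 2 = hour 4.
Seating layout waits on AV cabling (finishes hour 4, plus 3-hour gap → hour 7), so it starts at hour 7 and finishes at 7 + 6 = hour 13.
For signage placement: seating layout (finishes hour 13, plus 1-hour gap → hour 14); AV cabling (finishes hour 4). Taking the maximum gives a start of hour 14, and it finishes at 14 + 2 = hour 16.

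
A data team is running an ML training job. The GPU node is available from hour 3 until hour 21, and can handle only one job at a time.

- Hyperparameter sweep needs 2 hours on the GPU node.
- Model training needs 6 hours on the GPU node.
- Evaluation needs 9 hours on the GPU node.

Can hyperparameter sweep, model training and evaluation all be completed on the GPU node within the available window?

The GPU node window is 21 − 3 = 18 hours.
Running back to back, the jobs need 2 + 6 + 9 = 17 hours on the GPU node.
Since 17 ≤ 18, they fit within the window.

Yes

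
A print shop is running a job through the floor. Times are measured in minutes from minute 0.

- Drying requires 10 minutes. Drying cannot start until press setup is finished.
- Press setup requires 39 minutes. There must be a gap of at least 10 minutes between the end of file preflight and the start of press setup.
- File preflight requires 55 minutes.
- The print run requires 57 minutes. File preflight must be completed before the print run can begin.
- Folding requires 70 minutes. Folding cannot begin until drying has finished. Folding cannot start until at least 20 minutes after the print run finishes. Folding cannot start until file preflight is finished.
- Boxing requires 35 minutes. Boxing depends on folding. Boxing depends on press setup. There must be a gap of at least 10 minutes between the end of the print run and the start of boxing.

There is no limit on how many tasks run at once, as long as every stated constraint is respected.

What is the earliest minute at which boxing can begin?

File preflight has no prerequisites, so it starts at minute 0 and finishes at minute 55.
After file preflight (finishes minute 55), the print run can start at minute 55 and finishes at minute 112.
Press setup waits on file preflight (finishes minute 55, plus 10-minute gap → minute 65), so it starts at minute 65 and finishes at 65 + 39 = minute 104.
After press setup (finishes minute 104), drying can start at minute 104 and finishes at minute 114.
Folding has to wait for drying (finishes minute 114); the print run (finishes minute 112, plus 20-minute gap → minute 132); file preflight (finishes minute 55). The latest of these is minute 132, so folding runs minute 132 to 132 + 70 = minute 202.
Boxing waits on folding (finishes minute 202); press setup (finishes minute 104); the print run (finishes minute 112, plus 10-minute gap → minute 122). The latest of these is minute 202, which is the earliest boxing can start.

202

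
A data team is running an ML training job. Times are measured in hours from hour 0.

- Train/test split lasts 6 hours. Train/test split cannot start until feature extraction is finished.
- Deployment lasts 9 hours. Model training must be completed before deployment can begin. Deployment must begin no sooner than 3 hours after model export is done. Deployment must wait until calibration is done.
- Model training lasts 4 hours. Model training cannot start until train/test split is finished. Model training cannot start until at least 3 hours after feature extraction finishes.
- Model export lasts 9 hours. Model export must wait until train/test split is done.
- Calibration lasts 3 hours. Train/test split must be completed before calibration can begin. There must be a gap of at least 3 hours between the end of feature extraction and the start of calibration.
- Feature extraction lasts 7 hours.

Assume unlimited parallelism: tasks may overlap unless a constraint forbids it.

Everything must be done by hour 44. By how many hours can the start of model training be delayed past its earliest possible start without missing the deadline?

Feature extraction can start immediately at hour 0; it finishes at hour 7.
After feature extraction (finishes hour 7), train/test split can start at hour 7 and finishes at hour 13.
Model training has to wait for train/test split (finishes hour 13); feature extraction (finishes hour 7, plus 3-hour gap → hour 10). The latest of these is hour 13, so model training runs hour 13 to 13 + 4 = hour 17.

Working backward from the deadline:
To finish by hour 44, deployment (duration 9) must start no later than hour 35.
Model training feeds into deployment (must start by hour 35); so model training must finish by hour 35 and therefore start by hour 31.
So model training can start as early as hour 13 and as late as hour 31, giving 31 − 13 = 18 hours of slack.

18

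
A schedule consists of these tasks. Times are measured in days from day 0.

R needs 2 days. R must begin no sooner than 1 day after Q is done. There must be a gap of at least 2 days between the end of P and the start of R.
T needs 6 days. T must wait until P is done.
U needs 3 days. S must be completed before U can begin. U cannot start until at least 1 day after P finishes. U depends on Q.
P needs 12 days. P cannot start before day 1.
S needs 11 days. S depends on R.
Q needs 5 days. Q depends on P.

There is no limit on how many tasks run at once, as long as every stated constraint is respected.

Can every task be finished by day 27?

No

P waits on its own release at day 1, so it starts at day 1 and finishes at 1 + 12 = day 13.
T waits on P (finishes day 13), so it starts at day 13 and finishes at 13 + 6 = day 19.
After P (finishes day 13), Q can start at day 13 and finishes at day 18.
R has to wait for Q (finishes day 18, plus 1-day gap → day 19); P (finishes day 13, plus 2-day gap → day 15). The latest of these is day 19, so R runs day 19 to 19 + 2 = day 21.
S waits on R (finishes day 21), so it starts at day 21 and finishes at 21 + 11 = day 32.
U has to wait for S (finishes day 32); P (finishes day 13, plus 1-day gap → day 14); Q (finishes day 18). The latest of these is day 32, so U runs day 32 to 32 + 3 = day 35.
The earliest everything can be done is day 35, which is after the deadline of 27, so it is not possible.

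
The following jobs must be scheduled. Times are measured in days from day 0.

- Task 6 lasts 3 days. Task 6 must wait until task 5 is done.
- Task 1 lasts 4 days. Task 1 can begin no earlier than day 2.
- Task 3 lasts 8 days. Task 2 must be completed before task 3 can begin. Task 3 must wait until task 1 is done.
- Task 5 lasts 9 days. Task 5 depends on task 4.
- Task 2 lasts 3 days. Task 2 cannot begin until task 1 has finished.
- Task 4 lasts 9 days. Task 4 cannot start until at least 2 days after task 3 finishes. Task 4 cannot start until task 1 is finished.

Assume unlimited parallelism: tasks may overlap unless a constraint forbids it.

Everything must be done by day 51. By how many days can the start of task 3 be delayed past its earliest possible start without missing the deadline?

11

After its own release at day 2, task 1 can start at day 2 and finishes at day 6.
Task 2 cannot begin until task 1 (finishes day 6). It runs from day 6 to 6 + 3 = day 9.
Task 3 cannot start until task 2 (finishes day 9); task 1 (finishes day 6). The controlling bound is day 9, so task 3 finishes at 9 + 8 = day 17.

Working backward from the deadline:
Nothing follows task 6; the deadline of day 51 is its only limit. It must start by 51 − 3 = day 48.
Task 5 feeds into task 6 (must start by day 48); so task 5 must finish by day 48 and therefore start by day 39.
Since task 5 (must start by day 39) depends on it, task 4 must finish by day 39. Backing off its 9-day duration gives a latest start of day 30.
Task 3 has to be done before task 4 (must start by day 30, minus 2-day gap → day 28). That means finishing by day 28, i.e. starting by 28 − 8 = day 20.
So task 3 can start as early as day 9 and as late as day 20, giving 20 − 9 = 11 days of slack.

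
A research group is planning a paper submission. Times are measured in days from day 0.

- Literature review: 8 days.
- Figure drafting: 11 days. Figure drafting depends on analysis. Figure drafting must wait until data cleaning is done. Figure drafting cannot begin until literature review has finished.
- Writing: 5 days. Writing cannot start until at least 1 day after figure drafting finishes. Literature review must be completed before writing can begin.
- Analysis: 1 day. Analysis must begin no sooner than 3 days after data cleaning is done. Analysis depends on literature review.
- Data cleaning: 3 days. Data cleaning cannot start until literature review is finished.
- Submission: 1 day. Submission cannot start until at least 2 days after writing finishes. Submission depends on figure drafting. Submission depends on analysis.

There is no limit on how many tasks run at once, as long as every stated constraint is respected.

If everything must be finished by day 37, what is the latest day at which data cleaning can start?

Nothing follows submission; the deadline of day 37 is its only limit. It must start by 37 − 1 = day 36.
Writing must finish before submission (must start by day 36, minus 2-day gap → day 34). With a 5-day duration, writing must start by 34 − 5 = day 29.
For figure drafting: writing (must start by day 29, minus 1-day gap → day 28); submission (must start by day 36). The most restrictive is day 28; with an 11-day duration, figure drafting must start by day 17.
Analysis has several dependents: figure drafting (must start by day 17); submission (must start by day 36). The earliest of those limits is day 17, so analysis must start by 17 − 1 = day 16.
Data cleaning must finish in time for analysis (must start by day 16, minus 3-day gap → day 13); figure drafting (must start by day 17). The tightest is day 13, so data cleaning must start by 13 − 3 = day 10.

10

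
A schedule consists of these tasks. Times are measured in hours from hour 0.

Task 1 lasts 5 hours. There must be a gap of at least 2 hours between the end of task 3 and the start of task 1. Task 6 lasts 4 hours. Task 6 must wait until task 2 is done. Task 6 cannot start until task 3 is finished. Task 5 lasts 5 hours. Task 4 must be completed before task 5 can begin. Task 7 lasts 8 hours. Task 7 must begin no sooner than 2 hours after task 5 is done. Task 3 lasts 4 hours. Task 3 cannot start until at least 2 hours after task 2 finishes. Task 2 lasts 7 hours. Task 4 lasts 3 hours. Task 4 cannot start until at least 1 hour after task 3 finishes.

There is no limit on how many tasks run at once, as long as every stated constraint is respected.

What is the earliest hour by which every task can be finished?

Nothing blocks task 2, so it runs from hour 0 to hour 7.
After task 2 (finishes hour 7, plus 2-hour gap → hour 9), task 3 can start at hour 9 and finishes at hour 13.
Task 6 cannot start until task 2 (finishes hour 7); task 3 (finishes hour 13). The controlling bound is hour 13, so task 6 finishes at 13 + 4 = hour 17.
After task 3 (finishes hour 13, plus 1-hour gap → hour 14), task 4 can start at hour 14 and finishes at hour 17.
Task 5 waits on task 4 (finishes hour 17), so it starts at hour 17 and finishes at 17 + 5 = hour 22.
Task 7 cannot begin until task 5 (finishes hour 22, plus 2-hour gap → hour 24). It runs from hour 24 to 24 + 8 = hour 32.
Task 1 waits on task 3 (finishes hour 13, plus 2-hour gap → hour 15), so it starts at hour 15 and finishes at 15 + 5 = hour 20.
All tasks are finished once the last one completes. Finish times: Task 1 at 20, Task 2 at 7, Task 3 at 13, Task 4 at 17, Task 5 at 22, Task 6 at 17, Task 7 at 32. The latest is hour 32.

32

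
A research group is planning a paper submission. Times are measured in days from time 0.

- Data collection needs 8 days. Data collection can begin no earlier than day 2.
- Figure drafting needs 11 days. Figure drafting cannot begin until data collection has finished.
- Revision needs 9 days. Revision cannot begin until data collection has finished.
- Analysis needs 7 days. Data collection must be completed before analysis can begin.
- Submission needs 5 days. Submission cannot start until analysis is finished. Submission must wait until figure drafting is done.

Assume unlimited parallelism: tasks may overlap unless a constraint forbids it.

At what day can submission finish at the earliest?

Data collection waits on its own release at day 2, so it starts at day 2 and finishes at 2 + 8 = day 10.
Figure drafting cannot begin until data collection (finishes day 10). It runs from day 10 to 10 + 11 = day 21.
Analysis waits on data collection (finishes day 10), so it starts at day 10 and finishes at 10 + 7 = day 17.
Submission needs all of analysis (finishes day 17); figure drafting (finishes day 21). That puts its earliest start at day 21; it finishes at 21 + 5 = day 26.

26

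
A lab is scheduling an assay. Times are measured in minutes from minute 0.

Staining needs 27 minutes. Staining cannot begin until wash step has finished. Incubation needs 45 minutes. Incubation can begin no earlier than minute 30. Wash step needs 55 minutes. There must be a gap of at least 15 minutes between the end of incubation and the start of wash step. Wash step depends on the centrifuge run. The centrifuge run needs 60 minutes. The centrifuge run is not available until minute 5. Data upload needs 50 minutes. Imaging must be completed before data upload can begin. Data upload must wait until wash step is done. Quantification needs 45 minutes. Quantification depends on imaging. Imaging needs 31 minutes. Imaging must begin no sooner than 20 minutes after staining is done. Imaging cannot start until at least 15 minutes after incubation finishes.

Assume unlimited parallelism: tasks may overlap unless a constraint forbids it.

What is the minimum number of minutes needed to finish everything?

The centrifuge run waits on its own release at minute 5, so it starts at minute 5 and finishes at 5 + 60 = minute 65.
After its own release at minute 30, incubation can start at minute 30 and finishes at minute 75.
Wash step has to wait for incubation (finishes minute 75, plus 15-minute gap → minute 90); the centrifuge run (finishes minute 65). The latest of these is minute 90, so wash step runs minute 90 to 90 + 55 = minute 145.
Staining waits on wash step (finishes minute 145), so it starts at minute 145 and finishes at 145 + 27 = minute 172.
Imaging needs all of staining (finishes minute 172, plus 20-minute gap → minute 192); incubation (finishes minute 75, plus 15-minute gap → minute 90). That puts its earliest start at minute 192; it finishes at 192 + 31 = minute 223.
For data upload: imaging (finishes minute 223); wash step (finishes minute 145). Taking the maximum gives a start of minute 223, and it finishes at 223 + 50 = minute 273.
Quantification cannot begin until imaging (finishes minute 223). It runs from minute 223 to 223 + 45 = minute 268.
All tasks are finished once the last one completes. Finish times: Incubation at 75, The centrifuge run at 65, Wash step at 145, Staining at 172, Imaging at 223, Quantification at 268, Data upload at 273. The latest is minute 273.

273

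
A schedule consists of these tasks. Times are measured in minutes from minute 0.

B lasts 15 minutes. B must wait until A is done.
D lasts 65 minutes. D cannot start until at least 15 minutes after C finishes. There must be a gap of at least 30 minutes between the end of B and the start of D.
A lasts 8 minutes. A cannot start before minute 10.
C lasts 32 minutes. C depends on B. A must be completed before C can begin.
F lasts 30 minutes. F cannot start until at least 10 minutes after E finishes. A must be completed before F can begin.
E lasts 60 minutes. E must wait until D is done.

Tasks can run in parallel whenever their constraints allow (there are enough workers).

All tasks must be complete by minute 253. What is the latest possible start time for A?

18

F has no dependents, so it just needs to finish by minute 253. Starting by 253 − 30 = minute 223 achieves that.
E must finish before F (must start by minute 223, minus 10-minute gap → minute 213). With a 60-minute duration, E must start by 213 − 60 = minute 153.
Since E (must start by minute 153) depends on it, D must finish by minute 153. Backing off its 65-minute duration gives a latest start of minute 88.
Since D (must start by minute 88, minus 15-minute gap → minute 73) depends on it, C must finish by minute 73. Backing off its 32-minute duration gives a latest start of minute 41.
For B: C (must start by minute 41); D (must start by minute 88, minus 30-minute gap → minute 58). The most restrictive is minute 41; with a 15-minute duration, B must start by minute 26.
A has several dependents: B (must start by minute 26); C (must start by minute 41); F (must start by minute 223). The earliest of those limits is minute 26, so A must start by 26 − 8 = minute 18.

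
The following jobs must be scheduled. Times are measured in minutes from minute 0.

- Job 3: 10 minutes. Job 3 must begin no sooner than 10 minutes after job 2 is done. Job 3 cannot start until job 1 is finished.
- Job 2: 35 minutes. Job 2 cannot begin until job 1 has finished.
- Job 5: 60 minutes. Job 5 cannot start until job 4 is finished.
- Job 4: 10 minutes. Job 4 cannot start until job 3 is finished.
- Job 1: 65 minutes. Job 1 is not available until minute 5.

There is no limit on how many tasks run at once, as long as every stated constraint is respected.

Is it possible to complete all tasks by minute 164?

After its own release at minute 5, job 1 can start at minute 5 and finishes at minute 70.
Job 2 cannot begin until job 1 (finishes minute 70). It runs from minute 70 to 70 + 35 = minute 105.
Job 3 cannot start until job 2 (finishes minute 105, plus 10-minute gap → minute 115); job 1 (finishes minute 70). The controlling bound is minute 115, so job 3 finishes at 115 + 10 = minute 125.
After job 3 (finishes minute 125), job 4 can start at minute 125 and finishes at minute 135.
Job 5 cannot begin until job 4 (finishes minute 135). It runs from minute 135 to 135 + 60 = minute 195.
The earliest everything can be done is minute 195, which is after the deadline of 164, so it is not possible.

No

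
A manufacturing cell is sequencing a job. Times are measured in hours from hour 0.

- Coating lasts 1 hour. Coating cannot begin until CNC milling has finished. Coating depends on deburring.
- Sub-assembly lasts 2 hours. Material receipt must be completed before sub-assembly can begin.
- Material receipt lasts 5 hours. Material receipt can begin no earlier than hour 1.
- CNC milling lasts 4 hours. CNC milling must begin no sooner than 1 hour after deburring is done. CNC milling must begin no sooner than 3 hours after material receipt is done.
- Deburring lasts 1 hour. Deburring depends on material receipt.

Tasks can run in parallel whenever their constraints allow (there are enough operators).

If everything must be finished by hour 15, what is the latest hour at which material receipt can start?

Nothing follows coating; the deadline of hour 15 is its only limit. It must start by 15 − 1 = hour 14.
Since coating (must start by hour 14) depends on it, CNC milling must finish by hour 14. Backing off its 4-hour duration gives a latest start of hour 10.
Deburring has several dependents: CNC milling (must start by hour 10, minus 1-hour gap → hour 9); coating (must start by hour 14). The earliest of those limits is hour 9, so deburring must start by 9 − 1 = hour 8.
Sub-assembly has no dependents, so it just needs to finish by hour 15. Starting by 15 − 2 = hour 13 achieves that.
Material receipt has several dependents: deburring (must start by hour 8); CNC milling (must start by hour 10, minus 3-hour gap → hour 7); sub-assembly (must start by hour 13). The earliest of those limits is hour 7, so material receipt must start by 7 − 5 = hour 2.

2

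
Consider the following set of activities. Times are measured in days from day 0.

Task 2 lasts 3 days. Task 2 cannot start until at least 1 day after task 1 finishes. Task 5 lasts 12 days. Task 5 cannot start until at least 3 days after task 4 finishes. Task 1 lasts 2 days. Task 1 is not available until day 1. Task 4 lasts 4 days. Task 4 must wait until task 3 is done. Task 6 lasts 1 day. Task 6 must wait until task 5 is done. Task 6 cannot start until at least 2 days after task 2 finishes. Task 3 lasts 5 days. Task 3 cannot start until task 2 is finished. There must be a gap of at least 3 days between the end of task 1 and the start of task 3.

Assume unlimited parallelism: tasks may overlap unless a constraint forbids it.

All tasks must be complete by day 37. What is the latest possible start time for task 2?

Task 6 must finish by day 37; it takes 1 day, so it must start by 37 − 1 = day 36.
Since task 6 (must start by day 36) depends on it, task 5 must finish by day 36. Backing off its 12-day duration gives a latest start of day 24.
Task 4 must finish before task 5 (must start by day 24, minus 3-day gap → day 21). With a 4-day duration, task 4 must start by 21 − 4 = day 17.
Task 3 must finish before task 4 (must start by day 17). With a 5-day duration, task 3 must start by 17 − 5 = day 12.
Task 2 feeds task 3 (must start by day 12); task 6 (must start by day 36, minus 2-day gap → day 34). Taking the minimum, task 2 must finish by day 12 and start by 12 − 3 = day 9.

9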